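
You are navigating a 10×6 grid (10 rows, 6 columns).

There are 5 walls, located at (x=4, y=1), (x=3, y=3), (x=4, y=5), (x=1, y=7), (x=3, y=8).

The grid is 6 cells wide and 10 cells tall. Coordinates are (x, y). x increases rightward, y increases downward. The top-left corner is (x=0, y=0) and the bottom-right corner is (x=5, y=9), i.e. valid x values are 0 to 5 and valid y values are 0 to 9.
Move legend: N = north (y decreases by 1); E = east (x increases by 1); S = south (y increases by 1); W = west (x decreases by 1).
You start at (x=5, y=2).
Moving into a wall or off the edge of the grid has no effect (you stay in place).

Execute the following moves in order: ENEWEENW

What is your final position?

Answer: Final position: (x=4, y=0)

Derivation:
Start: (x=5, y=2)
  E (east): blocked, stay at (x=5, y=2)
  N (north): (x=5, y=2) -> (x=5, y=1)
  E (east): blocked, stay at (x=5, y=1)
  W (west): blocked, stay at (x=5, y=1)
  E (east): blocked, stay at (x=5, y=1)
  E (east): blocked, stay at (x=5, y=1)
  N (north): (x=5, y=1) -> (x=5, y=0)
  W (west): (x=5, y=0) -> (x=4, y=0)
Final: (x=4, y=0)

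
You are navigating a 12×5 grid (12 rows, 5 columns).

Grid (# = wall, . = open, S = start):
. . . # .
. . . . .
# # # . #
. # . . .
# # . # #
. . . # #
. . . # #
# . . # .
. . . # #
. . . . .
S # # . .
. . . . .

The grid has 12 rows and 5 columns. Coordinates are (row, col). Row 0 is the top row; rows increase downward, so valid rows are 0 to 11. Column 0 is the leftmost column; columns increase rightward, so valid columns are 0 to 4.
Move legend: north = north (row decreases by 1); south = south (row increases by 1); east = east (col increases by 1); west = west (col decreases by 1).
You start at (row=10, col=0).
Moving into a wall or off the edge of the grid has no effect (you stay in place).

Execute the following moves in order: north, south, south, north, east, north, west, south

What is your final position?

Start: (row=10, col=0)
  north (north): (row=10, col=0) -> (row=9, col=0)
  south (south): (row=9, col=0) -> (row=10, col=0)
  south (south): (row=10, col=0) -> (row=11, col=0)
  north (north): (row=11, col=0) -> (row=10, col=0)
  east (east): blocked, stay at (row=10, col=0)
  north (north): (row=10, col=0) -> (row=9, col=0)
  west (west): blocked, stay at (row=9, col=0)
  south (south): (row=9, col=0) -> (row=10, col=0)
Final: (row=10, col=0)

Answer: Final position: (row=10, col=0)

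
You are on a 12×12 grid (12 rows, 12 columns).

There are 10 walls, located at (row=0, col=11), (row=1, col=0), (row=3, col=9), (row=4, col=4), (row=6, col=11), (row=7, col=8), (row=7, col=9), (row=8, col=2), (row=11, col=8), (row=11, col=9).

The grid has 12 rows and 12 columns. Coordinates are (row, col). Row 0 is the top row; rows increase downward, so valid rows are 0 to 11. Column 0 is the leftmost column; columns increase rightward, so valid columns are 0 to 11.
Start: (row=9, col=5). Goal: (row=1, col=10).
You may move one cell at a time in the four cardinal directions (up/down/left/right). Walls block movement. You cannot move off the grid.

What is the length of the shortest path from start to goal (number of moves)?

BFS from (row=9, col=5) until reaching (row=1, col=10):
  Distance 0: (row=9, col=5)
  Distance 1: (row=8, col=5), (row=9, col=4), (row=9, col=6), (row=10, col=5)
  Distance 2: (row=7, col=5), (row=8, col=4), (row=8, col=6), (row=9, col=3), (row=9, col=7), (row=10, col=4), (row=10, col=6), (row=11, col=5)
  Distance 3: (row=6, col=5), (row=7, col=4), (row=7, col=6), (row=8, col=3), (row=8, col=7), (row=9, col=2), (row=9, col=8), (row=10, col=3), (row=10, col=7), (row=11, col=4), (row=11, col=6)
  Distance 4: (row=5, col=5), (row=6, col=4), (row=6, col=6), (row=7, col=3), (row=7, col=7), (row=8, col=8), (row=9, col=1), (row=9, col=9), (row=10, col=2), (row=10, col=8), (row=11, col=3), (row=11, col=7)
  Distance 5: (row=4, col=5), (row=5, col=4), (row=5, col=6), (row=6, col=3), (row=6, col=7), (row=7, col=2), (row=8, col=1), (row=8, col=9), (row=9, col=0), (row=9, col=10), (row=10, col=1), (row=10, col=9), (row=11, col=2)
  Distance 6: (row=3, col=5), (row=4, col=6), (row=5, col=3), (row=5, col=7), (row=6, col=2), (row=6, col=8), (row=7, col=1), (row=8, col=0), (row=8, col=10), (row=9, col=11), (row=10, col=0), (row=10, col=10), (row=11, col=1)
  Distance 7: (row=2, col=5), (row=3, col=4), (row=3, col=6), (row=4, col=3), (row=4, col=7), (row=5, col=2), (row=5, col=8), (row=6, col=1), (row=6, col=9), (row=7, col=0), (row=7, col=10), (row=8, col=11), (row=10, col=11), (row=11, col=0), (row=11, col=10)
  Distance 8: (row=1, col=5), (row=2, col=4), (row=2, col=6), (row=3, col=3), (row=3, col=7), (row=4, col=2), (row=4, col=8), (row=5, col=1), (row=5, col=9), (row=6, col=0), (row=6, col=10), (row=7, col=11), (row=11, col=11)
  Distance 9: (row=0, col=5), (row=1, col=4), (row=1, col=6), (row=2, col=3), (row=2, col=7), (row=3, col=2), (row=3, col=8), (row=4, col=1), (row=4, col=9), (row=5, col=0), (row=5, col=10)
  Distance 10: (row=0, col=4), (row=0, col=6), (row=1, col=3), (row=1, col=7), (row=2, col=2), (row=2, col=8), (row=3, col=1), (row=4, col=0), (row=4, col=10), (row=5, col=11)
  Distance 11: (row=0, col=3), (row=0, col=7), (row=1, col=2), (row=1, col=8), (row=2, col=1), (row=2, col=9), (row=3, col=0), (row=3, col=10), (row=4, col=11)
  Distance 12: (row=0, col=2), (row=0, col=8), (row=1, col=1), (row=1, col=9), (row=2, col=0), (row=2, col=10), (row=3, col=11)
  Distance 13: (row=0, col=1), (row=0, col=9), (row=1, col=10), (row=2, col=11)  <- goal reached here
One shortest path (13 moves): (row=9, col=5) -> (row=9, col=6) -> (row=9, col=7) -> (row=9, col=8) -> (row=9, col=9) -> (row=9, col=10) -> (row=8, col=10) -> (row=7, col=10) -> (row=6, col=10) -> (row=5, col=10) -> (row=4, col=10) -> (row=3, col=10) -> (row=2, col=10) -> (row=1, col=10)

Answer: Shortest path length: 13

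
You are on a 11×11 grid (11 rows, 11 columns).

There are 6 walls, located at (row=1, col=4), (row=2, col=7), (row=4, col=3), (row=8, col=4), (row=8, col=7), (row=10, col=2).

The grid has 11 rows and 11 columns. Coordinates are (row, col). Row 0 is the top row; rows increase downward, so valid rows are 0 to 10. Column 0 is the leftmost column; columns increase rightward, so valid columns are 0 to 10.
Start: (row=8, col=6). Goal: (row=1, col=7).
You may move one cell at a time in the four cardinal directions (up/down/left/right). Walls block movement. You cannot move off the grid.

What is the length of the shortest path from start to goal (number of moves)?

Answer: Shortest path length: 8

Derivation:
BFS from (row=8, col=6) until reaching (row=1, col=7):
  Distance 0: (row=8, col=6)
  Distance 1: (row=7, col=6), (row=8, col=5), (row=9, col=6)
  Distance 2: (row=6, col=6), (row=7, col=5), (row=7, col=7), (row=9, col=5), (row=9, col=7), (row=10, col=6)
  Distance 3: (row=5, col=6), (row=6, col=5), (row=6, col=7), (row=7, col=4), (row=7, col=8), (row=9, col=4), (row=9, col=8), (row=10, col=5), (row=10, col=7)
  Distance 4: (row=4, col=6), (row=5, col=5), (row=5, col=7), (row=6, col=4), (row=6, col=8), (row=7, col=3), (row=7, col=9), (row=8, col=8), (row=9, col=3), (row=9, col=9), (row=10, col=4), (row=10, col=8)
  Distance 5: (row=3, col=6), (row=4, col=5), (row=4, col=7), (row=5, col=4), (row=5, col=8), (row=6, col=3), (row=6, col=9), (row=7, col=2), (row=7, col=10), (row=8, col=3), (row=8, col=9), (row=9, col=2), (row=9, col=10), (row=10, col=3), (row=10, col=9)
  Distance 6: (row=2, col=6), (row=3, col=5), (row=3, col=7), (row=4, col=4), (row=4, col=8), (row=5, col=3), (row=5, col=9), (row=6, col=2), (row=6, col=10), (row=7, col=1), (row=8, col=2), (row=8, col=10), (row=9, col=1), (row=10, col=10)
  Distance 7: (row=1, col=6), (row=2, col=5), (row=3, col=4), (row=3, col=8), (row=4, col=9), (row=5, col=2), (row=5, col=10), (row=6, col=1), (row=7, col=0), (row=8, col=1), (row=9, col=0), (row=10, col=1)
  Distance 8: (row=0, col=6), (row=1, col=5), (row=1, col=7), (row=2, col=4), (row=2, col=8), (row=3, col=3), (row=3, col=9), (row=4, col=2), (row=4, col=10), (row=5, col=1), (row=6, col=0), (row=8, col=0), (row=10, col=0)  <- goal reached here
One shortest path (8 moves): (row=8, col=6) -> (row=7, col=6) -> (row=6, col=6) -> (row=5, col=6) -> (row=4, col=6) -> (row=3, col=6) -> (row=2, col=6) -> (row=1, col=6) -> (row=1, col=7)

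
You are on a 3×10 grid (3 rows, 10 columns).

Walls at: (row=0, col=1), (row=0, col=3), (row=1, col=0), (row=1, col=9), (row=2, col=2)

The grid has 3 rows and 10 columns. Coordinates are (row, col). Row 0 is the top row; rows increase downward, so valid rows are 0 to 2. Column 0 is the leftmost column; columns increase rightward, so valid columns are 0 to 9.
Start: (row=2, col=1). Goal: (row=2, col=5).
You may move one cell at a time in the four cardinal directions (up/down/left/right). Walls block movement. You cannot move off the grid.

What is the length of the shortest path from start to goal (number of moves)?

Answer: Shortest path length: 6

Derivation:
BFS from (row=2, col=1) until reaching (row=2, col=5):
  Distance 0: (row=2, col=1)
  Distance 1: (row=1, col=1), (row=2, col=0)
  Distance 2: (row=1, col=2)
  Distance 3: (row=0, col=2), (row=1, col=3)
  Distance 4: (row=1, col=4), (row=2, col=3)
  Distance 5: (row=0, col=4), (row=1, col=5), (row=2, col=4)
  Distance 6: (row=0, col=5), (row=1, col=6), (row=2, col=5)  <- goal reached here
One shortest path (6 moves): (row=2, col=1) -> (row=1, col=1) -> (row=1, col=2) -> (row=1, col=3) -> (row=1, col=4) -> (row=1, col=5) -> (row=2, col=5)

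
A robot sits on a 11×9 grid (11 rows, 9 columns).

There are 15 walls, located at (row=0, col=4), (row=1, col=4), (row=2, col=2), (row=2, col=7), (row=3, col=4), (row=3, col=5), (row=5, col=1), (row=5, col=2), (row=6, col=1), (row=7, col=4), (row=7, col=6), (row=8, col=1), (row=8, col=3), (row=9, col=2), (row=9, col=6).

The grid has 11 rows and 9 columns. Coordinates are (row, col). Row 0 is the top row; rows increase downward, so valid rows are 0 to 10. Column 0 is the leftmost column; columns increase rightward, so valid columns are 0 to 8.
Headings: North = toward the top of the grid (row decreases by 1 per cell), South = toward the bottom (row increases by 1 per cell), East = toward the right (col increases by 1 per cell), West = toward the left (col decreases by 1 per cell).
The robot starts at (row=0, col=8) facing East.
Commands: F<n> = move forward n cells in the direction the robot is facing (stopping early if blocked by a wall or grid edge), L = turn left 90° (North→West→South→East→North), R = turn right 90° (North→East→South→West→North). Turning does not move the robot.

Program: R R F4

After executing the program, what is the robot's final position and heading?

Start: (row=0, col=8), facing East
  R: turn right, now facing South
  R: turn right, now facing West
  F4: move forward 3/4 (blocked), now at (row=0, col=5)
Final: (row=0, col=5), facing West

Answer: Final position: (row=0, col=5), facing West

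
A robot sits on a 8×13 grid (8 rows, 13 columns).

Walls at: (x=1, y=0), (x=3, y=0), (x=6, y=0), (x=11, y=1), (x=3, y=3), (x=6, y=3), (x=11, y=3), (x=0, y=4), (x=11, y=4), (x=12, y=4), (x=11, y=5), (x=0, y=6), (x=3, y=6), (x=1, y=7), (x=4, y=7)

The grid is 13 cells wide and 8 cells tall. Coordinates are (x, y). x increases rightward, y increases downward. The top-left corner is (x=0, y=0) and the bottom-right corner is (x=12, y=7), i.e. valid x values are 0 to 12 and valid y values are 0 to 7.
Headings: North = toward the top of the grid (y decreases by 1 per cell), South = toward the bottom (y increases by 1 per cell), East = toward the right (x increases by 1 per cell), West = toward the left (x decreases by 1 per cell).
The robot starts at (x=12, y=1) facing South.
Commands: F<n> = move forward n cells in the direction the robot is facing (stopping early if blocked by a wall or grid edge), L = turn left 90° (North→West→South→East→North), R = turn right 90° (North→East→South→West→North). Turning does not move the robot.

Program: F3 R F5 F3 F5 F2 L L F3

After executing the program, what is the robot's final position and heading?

Answer: Final position: (x=12, y=3), facing East

Derivation:
Start: (x=12, y=1), facing South
  F3: move forward 2/3 (blocked), now at (x=12, y=3)
  R: turn right, now facing West
  F5: move forward 0/5 (blocked), now at (x=12, y=3)
  F3: move forward 0/3 (blocked), now at (x=12, y=3)
  F5: move forward 0/5 (blocked), now at (x=12, y=3)
  F2: move forward 0/2 (blocked), now at (x=12, y=3)
  L: turn left, now facing South
  L: turn left, now facing East
  F3: move forward 0/3 (blocked), now at (x=12, y=3)
Final: (x=12, y=3), facing East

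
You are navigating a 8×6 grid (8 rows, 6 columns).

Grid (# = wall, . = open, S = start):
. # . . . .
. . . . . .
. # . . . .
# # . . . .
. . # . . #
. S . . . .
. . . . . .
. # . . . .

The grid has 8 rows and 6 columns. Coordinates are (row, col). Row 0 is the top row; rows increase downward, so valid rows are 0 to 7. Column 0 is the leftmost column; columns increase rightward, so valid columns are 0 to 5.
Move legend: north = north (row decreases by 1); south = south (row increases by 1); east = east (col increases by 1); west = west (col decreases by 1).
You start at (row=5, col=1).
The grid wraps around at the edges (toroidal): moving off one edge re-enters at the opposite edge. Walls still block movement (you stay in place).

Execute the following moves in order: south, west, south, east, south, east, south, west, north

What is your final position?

Start: (row=5, col=1)
  south (south): (row=5, col=1) -> (row=6, col=1)
  west (west): (row=6, col=1) -> (row=6, col=0)
  south (south): (row=6, col=0) -> (row=7, col=0)
  east (east): blocked, stay at (row=7, col=0)
  south (south): (row=7, col=0) -> (row=0, col=0)
  east (east): blocked, stay at (row=0, col=0)
  south (south): (row=0, col=0) -> (row=1, col=0)
  west (west): (row=1, col=0) -> (row=1, col=5)
  north (north): (row=1, col=5) -> (row=0, col=5)
Final: (row=0, col=5)

Answer: Final position: (row=0, col=5)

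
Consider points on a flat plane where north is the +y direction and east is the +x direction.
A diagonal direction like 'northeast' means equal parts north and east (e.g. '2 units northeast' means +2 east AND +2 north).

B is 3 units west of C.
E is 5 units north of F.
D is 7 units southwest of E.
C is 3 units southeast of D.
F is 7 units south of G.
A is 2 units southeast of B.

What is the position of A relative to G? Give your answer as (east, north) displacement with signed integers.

Answer: A is at (east=-5, north=-14) relative to G.

Derivation:
Place G at the origin (east=0, north=0).
  F is 7 units south of G: delta (east=+0, north=-7); F at (east=0, north=-7).
  E is 5 units north of F: delta (east=+0, north=+5); E at (east=0, north=-2).
  D is 7 units southwest of E: delta (east=-7, north=-7); D at (east=-7, north=-9).
  C is 3 units southeast of D: delta (east=+3, north=-3); C at (east=-4, north=-12).
  B is 3 units west of C: delta (east=-3, north=+0); B at (east=-7, north=-12).
  A is 2 units southeast of B: delta (east=+2, north=-2); A at (east=-5, north=-14).
Therefore A relative to G: (east=-5, north=-14).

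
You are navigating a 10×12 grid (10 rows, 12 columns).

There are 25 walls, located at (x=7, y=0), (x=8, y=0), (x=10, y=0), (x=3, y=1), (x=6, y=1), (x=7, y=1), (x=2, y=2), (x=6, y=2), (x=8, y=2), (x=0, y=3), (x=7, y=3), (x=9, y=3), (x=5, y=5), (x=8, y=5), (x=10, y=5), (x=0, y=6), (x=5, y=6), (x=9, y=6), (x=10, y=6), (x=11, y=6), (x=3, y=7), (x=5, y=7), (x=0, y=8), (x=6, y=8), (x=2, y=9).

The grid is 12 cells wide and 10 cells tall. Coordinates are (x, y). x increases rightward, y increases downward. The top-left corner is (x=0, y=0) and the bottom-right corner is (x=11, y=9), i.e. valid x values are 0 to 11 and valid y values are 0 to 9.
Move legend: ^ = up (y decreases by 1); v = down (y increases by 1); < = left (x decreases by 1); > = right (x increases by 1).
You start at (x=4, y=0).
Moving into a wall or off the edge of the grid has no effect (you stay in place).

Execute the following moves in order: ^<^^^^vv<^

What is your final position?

Start: (x=4, y=0)
  ^ (up): blocked, stay at (x=4, y=0)
  < (left): (x=4, y=0) -> (x=3, y=0)
  [×4]^ (up): blocked, stay at (x=3, y=0)
  v (down): blocked, stay at (x=3, y=0)
  v (down): blocked, stay at (x=3, y=0)
  < (left): (x=3, y=0) -> (x=2, y=0)
  ^ (up): blocked, stay at (x=2, y=0)
Final: (x=2, y=0)

Answer: Final position: (x=2, y=0)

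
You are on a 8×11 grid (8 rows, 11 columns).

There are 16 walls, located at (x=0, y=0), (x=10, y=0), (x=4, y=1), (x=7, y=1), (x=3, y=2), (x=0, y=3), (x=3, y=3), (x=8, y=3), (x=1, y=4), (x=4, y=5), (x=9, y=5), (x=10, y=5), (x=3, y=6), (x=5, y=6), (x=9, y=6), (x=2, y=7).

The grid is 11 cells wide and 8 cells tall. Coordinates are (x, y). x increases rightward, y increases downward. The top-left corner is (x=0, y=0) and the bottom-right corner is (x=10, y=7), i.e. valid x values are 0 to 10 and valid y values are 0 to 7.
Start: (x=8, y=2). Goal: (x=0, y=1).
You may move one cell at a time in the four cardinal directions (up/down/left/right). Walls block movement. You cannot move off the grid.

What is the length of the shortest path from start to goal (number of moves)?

Answer: Shortest path length: 11

Derivation:
BFS from (x=8, y=2) until reaching (x=0, y=1):
  Distance 0: (x=8, y=2)
  Distance 1: (x=8, y=1), (x=7, y=2), (x=9, y=2)
  Distance 2: (x=8, y=0), (x=9, y=1), (x=6, y=2), (x=10, y=2), (x=7, y=3), (x=9, y=3)
  Distance 3: (x=7, y=0), (x=9, y=0), (x=6, y=1), (x=10, y=1), (x=5, y=2), (x=6, y=3), (x=10, y=3), (x=7, y=4), (x=9, y=4)
  Distance 4: (x=6, y=0), (x=5, y=1), (x=4, y=2), (x=5, y=3), (x=6, y=4), (x=8, y=4), (x=10, y=4), (x=7, y=5)
  Distance 5: (x=5, y=0), (x=4, y=3), (x=5, y=4), (x=6, y=5), (x=8, y=5), (x=7, y=6)
  Distance 6: (x=4, y=0), (x=4, y=4), (x=5, y=5), (x=6, y=6), (x=8, y=6), (x=7, y=7)
  Distance 7: (x=3, y=0), (x=3, y=4), (x=6, y=7), (x=8, y=7)
  Distance 8: (x=2, y=0), (x=3, y=1), (x=2, y=4), (x=3, y=5), (x=5, y=7), (x=9, y=7)
  Distance 9: (x=1, y=0), (x=2, y=1), (x=2, y=3), (x=2, y=5), (x=4, y=7), (x=10, y=7)
  Distance 10: (x=1, y=1), (x=2, y=2), (x=1, y=3), (x=1, y=5), (x=2, y=6), (x=4, y=6), (x=10, y=6), (x=3, y=7)
  Distance 11: (x=0, y=1), (x=1, y=2), (x=0, y=5), (x=1, y=6)  <- goal reached here
One shortest path (11 moves): (x=8, y=2) -> (x=7, y=2) -> (x=6, y=2) -> (x=5, y=2) -> (x=5, y=1) -> (x=5, y=0) -> (x=4, y=0) -> (x=3, y=0) -> (x=2, y=0) -> (x=1, y=0) -> (x=1, y=1) -> (x=0, y=1)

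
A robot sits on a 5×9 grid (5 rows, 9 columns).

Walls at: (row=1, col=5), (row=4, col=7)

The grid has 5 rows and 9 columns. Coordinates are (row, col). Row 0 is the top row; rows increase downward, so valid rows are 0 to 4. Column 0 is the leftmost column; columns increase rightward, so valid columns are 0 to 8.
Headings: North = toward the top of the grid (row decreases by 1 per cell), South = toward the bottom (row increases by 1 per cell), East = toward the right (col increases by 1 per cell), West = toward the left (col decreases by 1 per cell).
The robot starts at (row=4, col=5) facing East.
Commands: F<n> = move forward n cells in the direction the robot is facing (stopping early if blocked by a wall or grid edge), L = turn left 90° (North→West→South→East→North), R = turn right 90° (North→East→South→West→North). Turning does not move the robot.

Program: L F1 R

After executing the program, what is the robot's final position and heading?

Answer: Final position: (row=3, col=5), facing East

Derivation:
Start: (row=4, col=5), facing East
  L: turn left, now facing North
  F1: move forward 1, now at (row=3, col=5)
  R: turn right, now facing East
Final: (row=3, col=5), facing East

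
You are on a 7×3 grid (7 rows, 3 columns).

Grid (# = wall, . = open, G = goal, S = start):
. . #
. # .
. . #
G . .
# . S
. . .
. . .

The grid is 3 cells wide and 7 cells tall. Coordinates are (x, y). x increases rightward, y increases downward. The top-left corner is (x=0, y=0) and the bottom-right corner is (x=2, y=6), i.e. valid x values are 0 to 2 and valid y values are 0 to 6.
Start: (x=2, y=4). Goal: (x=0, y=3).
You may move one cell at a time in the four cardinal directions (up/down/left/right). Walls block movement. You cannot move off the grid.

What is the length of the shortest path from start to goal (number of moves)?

Answer: Shortest path length: 3

Derivation:
BFS from (x=2, y=4) until reaching (x=0, y=3):
  Distance 0: (x=2, y=4)
  Distance 1: (x=2, y=3), (x=1, y=4), (x=2, y=5)
  Distance 2: (x=1, y=3), (x=1, y=5), (x=2, y=6)
  Distance 3: (x=1, y=2), (x=0, y=3), (x=0, y=5), (x=1, y=6)  <- goal reached here
One shortest path (3 moves): (x=2, y=4) -> (x=1, y=4) -> (x=1, y=3) -> (x=0, y=3)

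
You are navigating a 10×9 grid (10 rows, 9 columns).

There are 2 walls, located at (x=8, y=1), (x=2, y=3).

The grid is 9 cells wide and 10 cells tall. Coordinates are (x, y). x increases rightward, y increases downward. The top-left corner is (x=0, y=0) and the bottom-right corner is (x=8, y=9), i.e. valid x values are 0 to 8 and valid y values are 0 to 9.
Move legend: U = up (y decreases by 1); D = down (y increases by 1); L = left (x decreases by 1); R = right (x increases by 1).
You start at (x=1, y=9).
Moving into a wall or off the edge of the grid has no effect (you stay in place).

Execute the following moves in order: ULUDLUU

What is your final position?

Start: (x=1, y=9)
  U (up): (x=1, y=9) -> (x=1, y=8)
  L (left): (x=1, y=8) -> (x=0, y=8)
  U (up): (x=0, y=8) -> (x=0, y=7)
  D (down): (x=0, y=7) -> (x=0, y=8)
  L (left): blocked, stay at (x=0, y=8)
  U (up): (x=0, y=8) -> (x=0, y=7)
  U (up): (x=0, y=7) -> (x=0, y=6)
Final: (x=0, y=6)

Answer: Final position: (x=0, y=6)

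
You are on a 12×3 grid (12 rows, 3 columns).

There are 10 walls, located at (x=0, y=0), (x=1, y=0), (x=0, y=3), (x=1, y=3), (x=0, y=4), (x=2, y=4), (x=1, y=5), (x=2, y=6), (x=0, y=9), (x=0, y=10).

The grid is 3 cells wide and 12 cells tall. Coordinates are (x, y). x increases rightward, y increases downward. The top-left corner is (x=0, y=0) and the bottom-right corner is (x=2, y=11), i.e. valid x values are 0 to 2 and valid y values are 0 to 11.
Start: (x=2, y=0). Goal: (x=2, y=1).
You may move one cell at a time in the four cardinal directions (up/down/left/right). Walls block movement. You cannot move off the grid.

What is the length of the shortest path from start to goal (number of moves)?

BFS from (x=2, y=0) until reaching (x=2, y=1):
  Distance 0: (x=2, y=0)
  Distance 1: (x=2, y=1)  <- goal reached here
One shortest path (1 moves): (x=2, y=0) -> (x=2, y=1)

Answer: Shortest path length: 1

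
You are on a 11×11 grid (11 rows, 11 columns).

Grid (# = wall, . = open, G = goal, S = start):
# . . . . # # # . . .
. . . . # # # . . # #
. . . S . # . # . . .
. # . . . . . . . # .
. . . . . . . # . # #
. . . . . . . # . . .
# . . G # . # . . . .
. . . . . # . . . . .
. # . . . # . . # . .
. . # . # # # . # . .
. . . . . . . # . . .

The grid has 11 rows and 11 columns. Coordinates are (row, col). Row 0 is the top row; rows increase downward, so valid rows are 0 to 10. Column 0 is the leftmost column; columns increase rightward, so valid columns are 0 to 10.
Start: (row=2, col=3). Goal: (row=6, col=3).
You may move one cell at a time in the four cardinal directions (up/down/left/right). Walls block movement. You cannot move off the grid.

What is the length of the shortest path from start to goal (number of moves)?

BFS from (row=2, col=3) until reaching (row=6, col=3):
  Distance 0: (row=2, col=3)
  Distance 1: (row=1, col=3), (row=2, col=2), (row=2, col=4), (row=3, col=3)
  Distance 2: (row=0, col=3), (row=1, col=2), (row=2, col=1), (row=3, col=2), (row=3, col=4), (row=4, col=3)
  Distance 3: (row=0, col=2), (row=0, col=4), (row=1, col=1), (row=2, col=0), (row=3, col=5), (row=4, col=2), (row=4, col=4), (row=5, col=3)
  Distance 4: (row=0, col=1), (row=1, col=0), (row=3, col=0), (row=3, col=6), (row=4, col=1), (row=4, col=5), (row=5, col=2), (row=5, col=4), (row=6, col=3)  <- goal reached here
One shortest path (4 moves): (row=2, col=3) -> (row=3, col=3) -> (row=4, col=3) -> (row=5, col=3) -> (row=6, col=3)

Answer: Shortest path length: 4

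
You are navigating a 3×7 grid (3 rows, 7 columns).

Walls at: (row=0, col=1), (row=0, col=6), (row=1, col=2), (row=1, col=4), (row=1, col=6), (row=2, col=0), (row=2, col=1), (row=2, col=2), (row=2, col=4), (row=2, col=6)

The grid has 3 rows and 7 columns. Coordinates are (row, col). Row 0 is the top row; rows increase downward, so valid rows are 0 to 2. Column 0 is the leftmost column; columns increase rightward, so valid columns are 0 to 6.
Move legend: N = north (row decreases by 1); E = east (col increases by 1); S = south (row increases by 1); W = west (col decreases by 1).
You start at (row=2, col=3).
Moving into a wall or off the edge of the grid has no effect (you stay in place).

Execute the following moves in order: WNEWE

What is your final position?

Start: (row=2, col=3)
  W (west): blocked, stay at (row=2, col=3)
  N (north): (row=2, col=3) -> (row=1, col=3)
  E (east): blocked, stay at (row=1, col=3)
  W (west): blocked, stay at (row=1, col=3)
  E (east): blocked, stay at (row=1, col=3)
Final: (row=1, col=3)

Answer: Final position: (row=1, col=3)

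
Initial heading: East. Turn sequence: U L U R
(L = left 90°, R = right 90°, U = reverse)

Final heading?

Start: East
  U (U-turn (180°)) -> West
  L (left (90° counter-clockwise)) -> South
  U (U-turn (180°)) -> North
  R (right (90° clockwise)) -> East
Final: East

Answer: Final heading: East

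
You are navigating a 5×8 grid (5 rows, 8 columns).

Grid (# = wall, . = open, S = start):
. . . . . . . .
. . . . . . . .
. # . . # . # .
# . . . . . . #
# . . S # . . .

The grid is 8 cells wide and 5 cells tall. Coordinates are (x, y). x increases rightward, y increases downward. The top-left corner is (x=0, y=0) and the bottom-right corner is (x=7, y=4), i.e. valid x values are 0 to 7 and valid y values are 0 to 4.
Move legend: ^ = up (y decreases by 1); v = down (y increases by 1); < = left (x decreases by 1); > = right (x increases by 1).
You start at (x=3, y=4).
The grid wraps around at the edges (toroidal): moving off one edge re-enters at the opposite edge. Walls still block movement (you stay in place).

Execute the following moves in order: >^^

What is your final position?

Start: (x=3, y=4)
  > (right): blocked, stay at (x=3, y=4)
  ^ (up): (x=3, y=4) -> (x=3, y=3)
  ^ (up): (x=3, y=3) -> (x=3, y=2)
Final: (x=3, y=2)

Answer: Final position: (x=3, y=2)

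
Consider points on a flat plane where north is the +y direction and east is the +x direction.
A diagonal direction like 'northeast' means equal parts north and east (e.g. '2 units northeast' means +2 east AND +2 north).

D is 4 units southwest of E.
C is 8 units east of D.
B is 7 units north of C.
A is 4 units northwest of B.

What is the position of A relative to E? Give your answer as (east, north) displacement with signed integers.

Place E at the origin (east=0, north=0).
  D is 4 units southwest of E: delta (east=-4, north=-4); D at (east=-4, north=-4).
  C is 8 units east of D: delta (east=+8, north=+0); C at (east=4, north=-4).
  B is 7 units north of C: delta (east=+0, north=+7); B at (east=4, north=3).
  A is 4 units northwest of B: delta (east=-4, north=+4); A at (east=0, north=7).
Therefore A relative to E: (east=0, north=7).

Answer: A is at (east=0, north=7) relative to E.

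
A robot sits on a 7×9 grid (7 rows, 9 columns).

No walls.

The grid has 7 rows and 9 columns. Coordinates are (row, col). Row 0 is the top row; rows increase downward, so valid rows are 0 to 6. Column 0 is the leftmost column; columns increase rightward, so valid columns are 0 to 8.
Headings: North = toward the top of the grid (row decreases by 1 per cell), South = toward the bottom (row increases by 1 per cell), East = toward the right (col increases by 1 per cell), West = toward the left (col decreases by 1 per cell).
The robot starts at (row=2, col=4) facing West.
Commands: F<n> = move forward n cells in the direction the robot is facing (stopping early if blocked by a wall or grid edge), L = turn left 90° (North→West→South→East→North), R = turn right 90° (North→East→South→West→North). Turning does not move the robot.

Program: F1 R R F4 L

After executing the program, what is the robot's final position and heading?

Answer: Final position: (row=2, col=7), facing North

Derivation:
Start: (row=2, col=4), facing West
  F1: move forward 1, now at (row=2, col=3)
  R: turn right, now facing North
  R: turn right, now facing East
  F4: move forward 4, now at (row=2, col=7)
  L: turn left, now facing North
Final: (row=2, col=7), facing North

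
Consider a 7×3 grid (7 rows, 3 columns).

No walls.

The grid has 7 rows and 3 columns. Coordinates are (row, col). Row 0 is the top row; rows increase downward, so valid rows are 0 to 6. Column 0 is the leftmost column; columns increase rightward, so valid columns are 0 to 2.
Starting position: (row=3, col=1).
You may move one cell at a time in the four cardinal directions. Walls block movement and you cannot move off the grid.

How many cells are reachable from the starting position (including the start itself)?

Answer: Reachable cells: 21

Derivation:
BFS flood-fill from (row=3, col=1):
  Distance 0: (row=3, col=1)
  Distance 1: (row=2, col=1), (row=3, col=0), (row=3, col=2), (row=4, col=1)
  Distance 2: (row=1, col=1), (row=2, col=0), (row=2, col=2), (row=4, col=0), (row=4, col=2), (row=5, col=1)
  Distance 3: (row=0, col=1), (row=1, col=0), (row=1, col=2), (row=5, col=0), (row=5, col=2), (row=6, col=1)
  Distance 4: (row=0, col=0), (row=0, col=2), (row=6, col=0), (row=6, col=2)
Total reachable: 21 (grid has 21 open cells total)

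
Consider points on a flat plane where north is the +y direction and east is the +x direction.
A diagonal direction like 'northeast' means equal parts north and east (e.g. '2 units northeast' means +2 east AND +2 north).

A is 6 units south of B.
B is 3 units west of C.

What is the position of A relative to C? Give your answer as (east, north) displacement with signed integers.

Place C at the origin (east=0, north=0).
  B is 3 units west of C: delta (east=-3, north=+0); B at (east=-3, north=0).
  A is 6 units south of B: delta (east=+0, north=-6); A at (east=-3, north=-6).
Therefore A relative to C: (east=-3, north=-6).

Answer: A is at (east=-3, north=-6) relative to C.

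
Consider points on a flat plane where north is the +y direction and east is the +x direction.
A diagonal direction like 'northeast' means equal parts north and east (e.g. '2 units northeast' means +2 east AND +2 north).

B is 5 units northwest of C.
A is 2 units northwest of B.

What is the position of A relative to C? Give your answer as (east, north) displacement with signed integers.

Place C at the origin (east=0, north=0).
  B is 5 units northwest of C: delta (east=-5, north=+5); B at (east=-5, north=5).
  A is 2 units northwest of B: delta (east=-2, north=+2); A at (east=-7, north=7).
Therefore A relative to C: (east=-7, north=7).

Answer: A is at (east=-7, north=7) relative to C.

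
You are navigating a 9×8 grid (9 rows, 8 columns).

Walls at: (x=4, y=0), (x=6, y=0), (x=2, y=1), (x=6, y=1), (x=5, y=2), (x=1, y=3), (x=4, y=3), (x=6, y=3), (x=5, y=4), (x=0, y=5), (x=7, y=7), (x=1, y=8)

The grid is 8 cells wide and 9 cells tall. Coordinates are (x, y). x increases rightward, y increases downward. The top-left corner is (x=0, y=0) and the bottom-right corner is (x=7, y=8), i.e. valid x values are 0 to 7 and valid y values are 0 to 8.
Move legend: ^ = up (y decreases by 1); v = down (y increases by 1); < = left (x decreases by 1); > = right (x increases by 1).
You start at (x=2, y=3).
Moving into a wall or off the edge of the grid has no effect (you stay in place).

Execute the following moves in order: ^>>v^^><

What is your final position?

Answer: Final position: (x=4, y=1)

Derivation:
Start: (x=2, y=3)
  ^ (up): (x=2, y=3) -> (x=2, y=2)
  > (right): (x=2, y=2) -> (x=3, y=2)
  > (right): (x=3, y=2) -> (x=4, y=2)
  v (down): blocked, stay at (x=4, y=2)
  ^ (up): (x=4, y=2) -> (x=4, y=1)
  ^ (up): blocked, stay at (x=4, y=1)
  > (right): (x=4, y=1) -> (x=5, y=1)
  < (left): (x=5, y=1) -> (x=4, y=1)
Final: (x=4, y=1)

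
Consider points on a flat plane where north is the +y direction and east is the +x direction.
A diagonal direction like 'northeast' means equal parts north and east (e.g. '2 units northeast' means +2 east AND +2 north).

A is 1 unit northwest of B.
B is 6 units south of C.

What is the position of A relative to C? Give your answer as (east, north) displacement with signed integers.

Answer: A is at (east=-1, north=-5) relative to C.

Derivation:
Place C at the origin (east=0, north=0).
  B is 6 units south of C: delta (east=+0, north=-6); B at (east=0, north=-6).
  A is 1 unit northwest of B: delta (east=-1, north=+1); A at (east=-1, north=-5).
Therefore A relative to C: (east=-1, north=-5).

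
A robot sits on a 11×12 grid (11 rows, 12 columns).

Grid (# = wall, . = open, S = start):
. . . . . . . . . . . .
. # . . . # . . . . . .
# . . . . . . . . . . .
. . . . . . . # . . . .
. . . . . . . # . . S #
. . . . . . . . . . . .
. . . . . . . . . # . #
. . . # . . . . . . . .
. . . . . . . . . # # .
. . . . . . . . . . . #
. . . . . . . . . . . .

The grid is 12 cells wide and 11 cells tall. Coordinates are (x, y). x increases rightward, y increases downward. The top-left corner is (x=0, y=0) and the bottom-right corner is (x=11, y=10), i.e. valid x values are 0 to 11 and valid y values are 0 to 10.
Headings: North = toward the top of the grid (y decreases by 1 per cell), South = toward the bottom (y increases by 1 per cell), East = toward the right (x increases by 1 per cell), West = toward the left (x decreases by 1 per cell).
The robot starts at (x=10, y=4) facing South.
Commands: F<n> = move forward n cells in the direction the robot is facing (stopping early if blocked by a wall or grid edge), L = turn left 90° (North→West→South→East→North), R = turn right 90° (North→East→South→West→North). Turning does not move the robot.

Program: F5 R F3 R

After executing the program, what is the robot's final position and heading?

Answer: Final position: (x=7, y=7), facing North

Derivation:
Start: (x=10, y=4), facing South
  F5: move forward 3/5 (blocked), now at (x=10, y=7)
  R: turn right, now facing West
  F3: move forward 3, now at (x=7, y=7)
  R: turn right, now facing North
Final: (x=7, y=7), facing North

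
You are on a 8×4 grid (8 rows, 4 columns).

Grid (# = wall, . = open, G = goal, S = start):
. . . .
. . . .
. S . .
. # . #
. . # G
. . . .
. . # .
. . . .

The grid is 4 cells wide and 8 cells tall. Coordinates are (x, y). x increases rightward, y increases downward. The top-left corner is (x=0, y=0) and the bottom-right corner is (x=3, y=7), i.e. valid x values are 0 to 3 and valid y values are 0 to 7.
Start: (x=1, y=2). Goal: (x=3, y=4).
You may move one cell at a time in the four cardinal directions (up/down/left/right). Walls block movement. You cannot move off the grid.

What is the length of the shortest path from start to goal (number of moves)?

BFS from (x=1, y=2) until reaching (x=3, y=4):
  Distance 0: (x=1, y=2)
  Distance 1: (x=1, y=1), (x=0, y=2), (x=2, y=2)
  Distance 2: (x=1, y=0), (x=0, y=1), (x=2, y=1), (x=3, y=2), (x=0, y=3), (x=2, y=3)
  Distance 3: (x=0, y=0), (x=2, y=0), (x=3, y=1), (x=0, y=4)
  Distance 4: (x=3, y=0), (x=1, y=4), (x=0, y=5)
  Distance 5: (x=1, y=5), (x=0, y=6)
  Distance 6: (x=2, y=5), (x=1, y=6), (x=0, y=7)
  Distance 7: (x=3, y=5), (x=1, y=7)
  Distance 8: (x=3, y=4), (x=3, y=6), (x=2, y=7)  <- goal reached here
One shortest path (8 moves): (x=1, y=2) -> (x=0, y=2) -> (x=0, y=3) -> (x=0, y=4) -> (x=1, y=4) -> (x=1, y=5) -> (x=2, y=5) -> (x=3, y=5) -> (x=3, y=4)

Answer: Shortest path length: 8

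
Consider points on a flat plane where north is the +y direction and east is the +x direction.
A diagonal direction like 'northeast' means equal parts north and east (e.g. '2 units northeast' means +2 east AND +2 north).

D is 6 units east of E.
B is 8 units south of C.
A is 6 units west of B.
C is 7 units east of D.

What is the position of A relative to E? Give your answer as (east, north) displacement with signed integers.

Place E at the origin (east=0, north=0).
  D is 6 units east of E: delta (east=+6, north=+0); D at (east=6, north=0).
  C is 7 units east of D: delta (east=+7, north=+0); C at (east=13, north=0).
  B is 8 units south of C: delta (east=+0, north=-8); B at (east=13, north=-8).
  A is 6 units west of B: delta (east=-6, north=+0); A at (east=7, north=-8).
Therefore A relative to E: (east=7, north=-8).

Answer: A is at (east=7, north=-8) relative to E.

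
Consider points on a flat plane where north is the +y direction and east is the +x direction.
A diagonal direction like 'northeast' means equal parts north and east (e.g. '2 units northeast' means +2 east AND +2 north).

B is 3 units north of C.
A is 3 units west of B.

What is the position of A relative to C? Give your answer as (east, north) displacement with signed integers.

Answer: A is at (east=-3, north=3) relative to C.

Derivation:
Place C at the origin (east=0, north=0).
  B is 3 units north of C: delta (east=+0, north=+3); B at (east=0, north=3).
  A is 3 units west of B: delta (east=-3, north=+0); A at (east=-3, north=3).
Therefore A relative to C: (east=-3, north=3).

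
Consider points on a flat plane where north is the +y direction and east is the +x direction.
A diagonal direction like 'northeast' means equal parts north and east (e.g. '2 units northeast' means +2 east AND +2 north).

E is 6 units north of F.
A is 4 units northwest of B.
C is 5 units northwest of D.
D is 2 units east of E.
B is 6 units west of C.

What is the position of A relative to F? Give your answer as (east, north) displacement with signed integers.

Answer: A is at (east=-13, north=15) relative to F.

Derivation:
Place F at the origin (east=0, north=0).
  E is 6 units north of F: delta (east=+0, north=+6); E at (east=0, north=6).
  D is 2 units east of E: delta (east=+2, north=+0); D at (east=2, north=6).
  C is 5 units northwest of D: delta (east=-5, north=+5); C at (east=-3, north=11).
  B is 6 units west of C: delta (east=-6, north=+0); B at (east=-9, north=11).
  A is 4 units northwest of B: delta (east=-4, north=+4); A at (east=-13, north=15).
Therefore A relative to F: (east=-13, north=15).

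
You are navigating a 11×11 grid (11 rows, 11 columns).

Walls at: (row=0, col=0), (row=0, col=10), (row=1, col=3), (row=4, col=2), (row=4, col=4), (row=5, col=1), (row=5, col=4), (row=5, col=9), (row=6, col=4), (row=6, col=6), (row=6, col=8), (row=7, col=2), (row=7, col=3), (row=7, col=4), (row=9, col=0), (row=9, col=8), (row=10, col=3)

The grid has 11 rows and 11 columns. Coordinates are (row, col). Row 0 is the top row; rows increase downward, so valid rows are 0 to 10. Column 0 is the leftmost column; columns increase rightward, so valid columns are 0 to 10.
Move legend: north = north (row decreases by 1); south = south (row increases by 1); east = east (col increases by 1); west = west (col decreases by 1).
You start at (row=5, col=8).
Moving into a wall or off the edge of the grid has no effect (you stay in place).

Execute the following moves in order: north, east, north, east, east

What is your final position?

Start: (row=5, col=8)
  north (north): (row=5, col=8) -> (row=4, col=8)
  east (east): (row=4, col=8) -> (row=4, col=9)
  north (north): (row=4, col=9) -> (row=3, col=9)
  east (east): (row=3, col=9) -> (row=3, col=10)
  east (east): blocked, stay at (row=3, col=10)
Final: (row=3, col=10)

Answer: Final position: (row=3, col=10)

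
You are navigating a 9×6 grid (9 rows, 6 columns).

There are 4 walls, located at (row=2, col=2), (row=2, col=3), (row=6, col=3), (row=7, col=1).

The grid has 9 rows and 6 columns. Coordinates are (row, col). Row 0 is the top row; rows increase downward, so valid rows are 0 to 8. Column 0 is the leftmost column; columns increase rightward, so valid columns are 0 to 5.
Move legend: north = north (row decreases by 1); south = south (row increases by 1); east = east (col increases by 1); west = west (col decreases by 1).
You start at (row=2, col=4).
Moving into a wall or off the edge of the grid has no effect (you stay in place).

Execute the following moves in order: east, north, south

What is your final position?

Answer: Final position: (row=2, col=5)

Derivation:
Start: (row=2, col=4)
  east (east): (row=2, col=4) -> (row=2, col=5)
  north (north): (row=2, col=5) -> (row=1, col=5)
  south (south): (row=1, col=5) -> (row=2, col=5)
Final: (row=2, col=5)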